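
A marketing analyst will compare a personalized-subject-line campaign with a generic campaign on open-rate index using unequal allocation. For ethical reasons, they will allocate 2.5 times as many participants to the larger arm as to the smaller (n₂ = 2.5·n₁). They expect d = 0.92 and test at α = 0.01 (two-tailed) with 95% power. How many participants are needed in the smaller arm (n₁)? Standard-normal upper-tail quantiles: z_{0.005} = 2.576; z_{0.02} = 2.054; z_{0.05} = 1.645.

With allocation ratio k = n₂/n₁ = 2.5, Var(x̄₁−x̄₂) = σ²(1/n₁ + 1/(k·n₁)) = σ²·(k+1)/(k·n₁).
So n₁ = (1 + 1/k)·((z_{α/2} + z_β)/d)² = 1.400 × (4.221/0.92)².
n₁ = 1.400 × 21.05 = 29.5.
Round up: n₁ = 30, giving n₂ = 2.5 × 30 = 75.

n₁ = 30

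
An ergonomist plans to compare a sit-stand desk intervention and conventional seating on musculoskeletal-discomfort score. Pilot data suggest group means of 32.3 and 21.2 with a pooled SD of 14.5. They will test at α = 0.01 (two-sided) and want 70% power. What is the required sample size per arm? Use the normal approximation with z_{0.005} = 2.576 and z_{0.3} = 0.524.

Cohen's d = |M₁ − M₂| / SD_pooled = |32.3 − 21.2| / 14.5 = 11.1 / 14.5 = 0.766.
For two independent groups with equal n: n = 2·((z_{α/2} + z_β) / d)².
z_{α/2} + z_β = 2.576 + 0.524 = 3.100.
n = 2 × (3.100 / 0.766)² = 2 × 4.047² = 2 × 16.38 = 32.8.
Round up to the next whole participant.

n = 33 per group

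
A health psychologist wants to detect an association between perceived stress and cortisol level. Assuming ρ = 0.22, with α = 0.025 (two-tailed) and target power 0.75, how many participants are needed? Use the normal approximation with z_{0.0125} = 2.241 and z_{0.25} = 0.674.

n = 173

Fisher's z: C = ½·ln((1+r)/(1−r)) = ½·ln(1.5641) = 0.2237.
n = ((z_{α/2} + z_β)/C)² + 3.
(2.241 + 0.674) / 0.2237 = 2.915 / 0.2237 = 13.031.
n = 13.031² + 3 = 169.80 + 3 = 172.8.
Round up.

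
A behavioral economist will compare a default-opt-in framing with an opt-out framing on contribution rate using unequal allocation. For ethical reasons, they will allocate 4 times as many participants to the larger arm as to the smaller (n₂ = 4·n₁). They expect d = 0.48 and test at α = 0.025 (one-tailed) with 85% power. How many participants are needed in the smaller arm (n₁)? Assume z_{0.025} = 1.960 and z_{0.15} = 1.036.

With allocation ratio k = n₂/n₁ = 4, Var(x̄₁−x̄₂) = σ²(1/n₁ + 1/(k·n₁)) = σ²·(k+1)/(k·n₁).
So n₁ = (1 + 1/k)·((z_{α} + z_β)/d)² = 1.250 × (2.996/0.48)².
n₁ = 1.250 × 38.96 = 48.7.
Round up: n₁ = 49, giving n₂ = 4 × 49 = 196.

n₁ = 49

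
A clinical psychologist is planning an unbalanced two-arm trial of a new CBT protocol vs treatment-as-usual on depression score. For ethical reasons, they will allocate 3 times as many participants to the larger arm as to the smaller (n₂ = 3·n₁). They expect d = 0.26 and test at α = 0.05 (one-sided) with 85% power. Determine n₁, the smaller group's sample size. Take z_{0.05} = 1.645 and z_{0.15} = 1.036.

With allocation ratio k = n₂/n₁ = 3, Var(x̄₁−x̄₂) = σ²(1/n₁ + 1/(k·n₁)) = σ²·(k+1)/(k·n₁).
So n₁ = (1 + 1/k)·((z_{α} + z_β)/d)² = 1.333 × (2.681/0.26)².
n₁ = 1.333 × 106.33 = 141.8.
Round up: n₁ = 142, giving n₂ = 3 × 142 = 426.

n₁ = 142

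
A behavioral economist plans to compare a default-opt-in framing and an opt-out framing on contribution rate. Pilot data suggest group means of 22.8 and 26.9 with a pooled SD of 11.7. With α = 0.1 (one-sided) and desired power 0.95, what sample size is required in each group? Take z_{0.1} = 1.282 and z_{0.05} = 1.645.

n = 140 per group

Cohen's d = |M₁ − M₂| / SD_pooled = |22.8 − 26.9| / 11.7 = 4.1 / 11.7 = 0.350.
For two independent groups with equal n: n = 2·((z_{α} + z_β) / d)².
z_{α} + z_β = 1.282 + 1.645 = 2.927.
n = 2 × (2.927 / 0.350)² = 2 × 8.363² = 2 × 69.94 = 139.9.
Round up to the next whole participant.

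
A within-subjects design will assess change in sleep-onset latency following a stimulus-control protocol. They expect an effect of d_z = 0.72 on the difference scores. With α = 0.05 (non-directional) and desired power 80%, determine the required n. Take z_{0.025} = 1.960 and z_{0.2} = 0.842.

n = 16 pairs

For a paired (one-sample on differences) test: n = ((z_{α/2} + z_β) / d)².
z_{α/2} + z_β = 1.960 + 0.842 = 2.802.
n = (2.802 / 0.72)² = 3.892² = 15.15.
Round up.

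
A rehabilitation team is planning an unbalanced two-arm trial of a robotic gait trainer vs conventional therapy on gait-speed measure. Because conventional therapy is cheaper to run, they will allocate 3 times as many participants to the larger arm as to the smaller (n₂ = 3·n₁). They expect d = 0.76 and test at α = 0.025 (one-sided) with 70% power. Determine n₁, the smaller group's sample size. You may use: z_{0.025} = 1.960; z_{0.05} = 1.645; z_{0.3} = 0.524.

With allocation ratio k = n₂/n₁ = 3, Var(x̄₁−x̄₂) = σ²(1/n₁ + 1/(k·n₁)) = σ²·(k+1)/(k·n₁).
So n₁ = (1 + 1/k)·((z_{α} + z_β)/d)² = 1.333 × (2.484/0.76)².
n₁ = 1.333 × 10.68 = 14.2.
Round up: n₁ = 15, giving n₂ = 3 × 15 = 45.

n₁ = 15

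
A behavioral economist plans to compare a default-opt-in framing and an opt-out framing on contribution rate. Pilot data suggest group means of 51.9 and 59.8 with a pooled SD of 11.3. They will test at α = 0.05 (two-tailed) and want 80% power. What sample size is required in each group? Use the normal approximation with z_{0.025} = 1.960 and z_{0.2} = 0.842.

n = 33 per group

Cohen's d = |M₁ − M₂| / SD_pooled = |51.9 − 59.8| / 11.3 = 7.9 / 11.3 = 0.699.
For two independent groups with equal n: n = 2·((z_{α/2} + z_β) / d)².
z_{α/2} + z_β = 1.960 + 0.842 = 2.802.
n = 2 × (2.802 / 0.699)² = 2 × 4.009² = 2 × 16.07 = 32.1.
Round up to the next whole participant.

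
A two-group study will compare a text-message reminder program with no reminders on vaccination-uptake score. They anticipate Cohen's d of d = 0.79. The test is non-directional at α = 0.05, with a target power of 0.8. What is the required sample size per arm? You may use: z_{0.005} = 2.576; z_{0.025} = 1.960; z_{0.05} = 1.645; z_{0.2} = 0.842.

For two independent groups with equal n: n = 2·((z_{α/2} + z_β) / d)².
z_{α/2} + z_β = 1.960 + 0.842 = 2.802.
n = 2 × (2.802 / 0.79)² = 2 × 3.547² = 2 × 12.58 = 25.2.
Round up to the next whole participant.

n = 26 per group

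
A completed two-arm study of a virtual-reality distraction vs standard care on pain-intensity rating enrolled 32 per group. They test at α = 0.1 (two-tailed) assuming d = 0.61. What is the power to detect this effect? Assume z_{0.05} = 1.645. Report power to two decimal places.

For two equal groups, power = Φ(d·√(n/2) − z_{α/2}).
d·√(n/2) = 0.61 × √(32/2) = 0.61 × 4.000 = 2.440.
z_β = 2.440 − 1.645 = 0.795.
Power = Φ(0.795) = 0.787.

power ≈ 0.79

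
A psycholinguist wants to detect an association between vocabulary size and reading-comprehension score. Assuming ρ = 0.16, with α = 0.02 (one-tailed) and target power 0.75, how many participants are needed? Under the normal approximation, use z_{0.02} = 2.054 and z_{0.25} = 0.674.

n = 289

Fisher's z: C = ½·ln((1+r)/(1−r)) = ½·ln(1.3810) = 0.1614.
n = ((z_{α} + z_β)/C)² + 3.
(2.054 + 0.674) / 0.1614 = 2.728 / 0.1614 = 16.902.
n = 16.902² + 3 = 285.68 + 3 = 288.7.
Round up.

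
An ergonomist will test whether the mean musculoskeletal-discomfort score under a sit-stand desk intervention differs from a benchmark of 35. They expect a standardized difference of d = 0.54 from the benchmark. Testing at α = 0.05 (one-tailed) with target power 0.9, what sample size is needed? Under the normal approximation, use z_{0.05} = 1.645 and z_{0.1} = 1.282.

n = 30

For a one-sample test: n = ((z_{α} + z_β) / d)².
z_{α} + z_β = 1.645 + 1.282 = 2.927.
n = (2.927 / 0.54)² = 5.420² = 29.38.
Round up.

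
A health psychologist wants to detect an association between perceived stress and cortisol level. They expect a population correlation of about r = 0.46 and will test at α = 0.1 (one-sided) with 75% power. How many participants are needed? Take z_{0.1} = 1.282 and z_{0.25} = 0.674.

Fisher's z: C = ½·ln((1+r)/(1−r)) = ½·ln(2.7037) = 0.4973.
n = ((z_{α} + z_β)/C)² + 3.
(1.282 + 0.674) / 0.4973 = 1.956 / 0.4973 = 3.933.
n = 3.933² + 3 = 15.47 + 3 = 18.5.
Round up.

n = 19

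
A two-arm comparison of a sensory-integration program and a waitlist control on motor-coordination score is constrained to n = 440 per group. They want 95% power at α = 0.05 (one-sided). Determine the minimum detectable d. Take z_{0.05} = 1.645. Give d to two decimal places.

For two independent groups of n = 440 each: d_min = (z_{α} + z_β)·√(2/n).
z-sum = 1.645 + 1.645 = 3.290.
d_min = 3.290 × √(2/440) = 3.290 × 0.0674 = 0.222.

d_min ≈ 0.22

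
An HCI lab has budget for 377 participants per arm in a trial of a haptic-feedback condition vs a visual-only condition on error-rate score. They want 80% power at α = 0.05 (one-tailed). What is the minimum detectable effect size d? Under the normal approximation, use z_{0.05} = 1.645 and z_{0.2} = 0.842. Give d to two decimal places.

For two independent groups of n = 377 each: d_min = (z_{α} + z_β)·√(2/n).
z-sum = 1.645 + 0.842 = 2.487.
d_min = 2.487 × √(2/377) = 2.487 × 0.0728 = 0.181.

d_min ≈ 0.18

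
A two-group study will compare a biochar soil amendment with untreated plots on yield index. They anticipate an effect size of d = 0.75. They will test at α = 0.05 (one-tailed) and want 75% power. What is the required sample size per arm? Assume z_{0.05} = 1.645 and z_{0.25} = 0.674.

n = 20 per group

For two independent groups with equal n: n = 2·((z_{α} + z_β) / d)².
z_{α} + z_β = 1.645 + 0.674 = 2.319.
n = 2 × (2.319 / 0.75)² = 2 × 3.092² = 2 × 9.56 = 19.1.
Round up to the next whole participant.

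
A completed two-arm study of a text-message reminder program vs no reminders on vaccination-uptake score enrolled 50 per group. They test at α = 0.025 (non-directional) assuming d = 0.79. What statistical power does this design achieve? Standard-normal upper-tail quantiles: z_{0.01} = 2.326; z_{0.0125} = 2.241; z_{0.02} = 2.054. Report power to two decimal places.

For two equal groups, power = Φ(d·√(n/2) − z_{α/2}).
d·√(n/2) = 0.79 × √(50/2) = 0.79 × 5.000 = 3.950.
z_β = 3.950 − 2.241 = 1.709.
Power = Φ(1.709) = 0.956.

power ≈ 0.96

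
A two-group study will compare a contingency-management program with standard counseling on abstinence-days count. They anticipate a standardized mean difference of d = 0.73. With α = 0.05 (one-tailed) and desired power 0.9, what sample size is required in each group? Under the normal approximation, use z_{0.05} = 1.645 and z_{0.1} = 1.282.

n = 33 per group

For two independent groups with equal n: n = 2·((z_{α} + z_β) / d)².
z_{α} + z_β = 1.645 + 1.282 = 2.927.
n = 2 × (2.927 / 0.73)² = 2 × 4.010² = 2 × 16.08 = 32.2.
Round up to the next whole participant.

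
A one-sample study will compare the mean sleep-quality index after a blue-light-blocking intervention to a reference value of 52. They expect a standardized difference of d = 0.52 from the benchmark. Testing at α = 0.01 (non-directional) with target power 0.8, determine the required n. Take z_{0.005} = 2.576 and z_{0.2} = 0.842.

For a one-sample test: n = ((z_{α/2} + z_β) / d)².
z_{α/2} + z_β = 2.576 + 0.842 = 3.418.
n = (3.418 / 0.52)² = 6.573² = 43.21.
Round up.

n = 44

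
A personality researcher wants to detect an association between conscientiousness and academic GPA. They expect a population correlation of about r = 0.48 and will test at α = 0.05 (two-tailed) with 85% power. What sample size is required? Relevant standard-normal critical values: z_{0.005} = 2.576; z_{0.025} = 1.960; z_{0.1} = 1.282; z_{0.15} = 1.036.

n = 36

Fisher's z: C = ½·ln((1+r)/(1−r)) = ½·ln(2.8462) = 0.5230.
n = ((z_{α/2} + z_β)/C)² + 3.
(1.960 + 1.036) / 0.5230 = 2.996 / 0.5230 = 5.728.
n = 5.728² + 3 = 32.82 + 3 = 35.8.
Round up.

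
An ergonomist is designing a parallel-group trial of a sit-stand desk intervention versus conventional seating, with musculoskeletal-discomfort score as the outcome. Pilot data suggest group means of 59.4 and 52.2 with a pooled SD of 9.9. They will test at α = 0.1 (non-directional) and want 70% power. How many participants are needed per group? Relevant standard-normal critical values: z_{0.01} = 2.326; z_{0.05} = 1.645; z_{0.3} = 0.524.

Cohen's d = |M₁ − M₂| / SD_pooled = |59.4 − 52.2| / 9.9 = 7.2 / 9.9 = 0.727.
For two independent groups with equal n: n = 2·((z_{α/2} + z_β) / d)².
z_{α/2} + z_β = 1.645 + 0.524 = 2.169.
n = 2 × (2.169 / 0.727)² = 2 × 2.983² = 2 × 8.90 = 17.8.
Round up to the next whole participant.

n = 18 per group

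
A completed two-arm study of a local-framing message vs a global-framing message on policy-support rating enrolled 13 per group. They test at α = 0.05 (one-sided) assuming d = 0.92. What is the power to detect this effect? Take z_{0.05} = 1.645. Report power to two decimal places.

For two equal groups, power = Φ(d·√(n/2) − z_{α}).
d·√(n/2) = 0.92 × √(13/2) = 0.92 × 2.550 = 2.346.
z_β = 2.346 − 1.645 = 0.701.
Power = Φ(0.701) = 0.758.

power ≈ 0.76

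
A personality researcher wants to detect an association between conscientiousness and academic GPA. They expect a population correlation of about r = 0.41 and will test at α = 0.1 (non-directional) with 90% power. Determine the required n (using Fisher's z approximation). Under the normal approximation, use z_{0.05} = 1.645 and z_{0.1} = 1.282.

Fisher's z: C = ½·ln((1+r)/(1−r)) = ½·ln(2.3898) = 0.4356.
n = ((z_{α/2} + z_β)/C)² + 3.
(1.645 + 1.282) / 0.4356 = 2.927 / 0.4356 = 6.719.
n = 6.719² + 3 = 45.15 + 3 = 48.2.
Round up.

n = 49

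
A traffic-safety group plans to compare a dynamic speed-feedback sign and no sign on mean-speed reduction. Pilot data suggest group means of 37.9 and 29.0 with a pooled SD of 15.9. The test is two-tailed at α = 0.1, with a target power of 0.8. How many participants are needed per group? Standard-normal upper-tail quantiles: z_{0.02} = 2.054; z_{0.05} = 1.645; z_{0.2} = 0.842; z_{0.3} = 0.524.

n = 40 per group

Cohen's d = |M₁ − M₂| / SD_pooled = |37.9 − 29.0| / 15.9 = 8.9 / 15.9 = 0.560.
For two independent groups with equal n: n = 2·((z_{α/2} + z_β) / d)².
z_{α/2} + z_β = 1.645 + 0.842 = 2.487.
n = 2 × (2.487 / 0.560)² = 2 × 4.441² = 2 × 19.72 = 39.4.
Round up to the next whole participant.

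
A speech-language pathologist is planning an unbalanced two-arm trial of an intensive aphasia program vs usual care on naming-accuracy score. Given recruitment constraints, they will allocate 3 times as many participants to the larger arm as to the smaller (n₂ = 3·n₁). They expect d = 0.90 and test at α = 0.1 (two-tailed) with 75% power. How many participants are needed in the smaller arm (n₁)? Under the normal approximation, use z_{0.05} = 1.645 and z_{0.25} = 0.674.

With allocation ratio k = n₂/n₁ = 3, Var(x̄₁−x̄₂) = σ²(1/n₁ + 1/(k·n₁)) = σ²·(k+1)/(k·n₁).
So n₁ = (1 + 1/k)·((z_{α/2} + z_β)/d)² = 1.333 × (2.319/0.90)².
n₁ = 1.333 × 6.64 = 8.9.
Round up: n₁ = 9, giving n₂ = 3 × 9 = 27.

n₁ = 9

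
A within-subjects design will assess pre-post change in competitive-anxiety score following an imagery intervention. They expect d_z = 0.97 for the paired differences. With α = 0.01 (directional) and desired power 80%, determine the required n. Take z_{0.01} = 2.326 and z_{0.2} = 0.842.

n = 11 pairs

For a paired (one-sample on differences) test: n = ((z_{α} + z_β) / d)².
z_{α} + z_β = 2.326 + 0.842 = 3.168.
n = (3.168 / 0.97)² = 3.266² = 10.67.
Round up.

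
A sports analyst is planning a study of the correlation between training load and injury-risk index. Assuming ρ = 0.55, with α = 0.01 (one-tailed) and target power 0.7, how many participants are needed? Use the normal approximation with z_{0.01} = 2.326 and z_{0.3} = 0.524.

n = 25

Fisher's z: C = ½·ln((1+r)/(1−r)) = ½·ln(3.4444) = 0.6184.
n = ((z_{α} + z_β)/C)² + 3.
(2.326 + 0.524) / 0.6184 = 2.850 / 0.6184 = 4.609.
n = 4.609² + 3 = 21.24 + 3 = 24.2.
Round up.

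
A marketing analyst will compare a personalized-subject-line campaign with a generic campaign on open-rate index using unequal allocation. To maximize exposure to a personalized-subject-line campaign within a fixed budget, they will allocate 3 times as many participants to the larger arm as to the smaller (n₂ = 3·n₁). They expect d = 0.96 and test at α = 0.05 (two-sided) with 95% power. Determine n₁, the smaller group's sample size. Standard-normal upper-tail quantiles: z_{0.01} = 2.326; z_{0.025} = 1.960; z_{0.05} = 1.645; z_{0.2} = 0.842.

n₁ = 19

With allocation ratio k = n₂/n₁ = 3, Var(x̄₁−x̄₂) = σ²(1/n₁ + 1/(k·n₁)) = σ²·(k+1)/(k·n₁).
So n₁ = (1 + 1/k)·((z_{α/2} + z_β)/d)² = 1.333 × (3.605/0.96)².
n₁ = 1.333 × 14.10 = 18.8.
Round up: n₁ = 19, giving n₂ = 3 × 19 = 57.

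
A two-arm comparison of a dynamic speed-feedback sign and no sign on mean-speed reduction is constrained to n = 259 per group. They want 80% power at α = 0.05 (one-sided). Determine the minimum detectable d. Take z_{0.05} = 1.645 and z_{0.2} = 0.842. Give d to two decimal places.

For two independent groups of n = 259 each: d_min = (z_{α} + z_β)·√(2/n).
z-sum = 1.645 + 0.842 = 2.487.
d_min = 2.487 × √(2/259) = 2.487 × 0.0879 = 0.219.

d_min ≈ 0.22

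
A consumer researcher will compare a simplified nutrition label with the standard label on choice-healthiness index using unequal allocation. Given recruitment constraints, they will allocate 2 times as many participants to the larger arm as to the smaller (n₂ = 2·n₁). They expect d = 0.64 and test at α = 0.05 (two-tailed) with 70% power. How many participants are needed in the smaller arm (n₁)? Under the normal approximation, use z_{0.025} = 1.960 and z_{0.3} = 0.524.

n₁ = 23

With allocation ratio k = n₂/n₁ = 2, Var(x̄₁−x̄₂) = σ²(1/n₁ + 1/(k·n₁)) = σ²·(k+1)/(k·n₁).
So n₁ = (1 + 1/k)·((z_{α/2} + z_β)/d)² = 1.500 × (2.484/0.64)².
n₁ = 1.500 × 15.06 = 22.6.
Round up: n₁ = 23, giving n₂ = 2 × 23 = 46.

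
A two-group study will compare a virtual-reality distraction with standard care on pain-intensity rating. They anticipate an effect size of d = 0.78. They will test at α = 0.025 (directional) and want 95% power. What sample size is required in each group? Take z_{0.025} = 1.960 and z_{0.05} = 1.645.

For two independent groups with equal n: n = 2·((z_{α} + z_β) / d)².
z_{α} + z_β = 1.960 + 1.645 = 3.605.
n = 2 × (3.605 / 0.78)² = 2 × 4.622² = 2 × 21.36 = 42.7.
Round up to the next whole participant.

n = 43 per group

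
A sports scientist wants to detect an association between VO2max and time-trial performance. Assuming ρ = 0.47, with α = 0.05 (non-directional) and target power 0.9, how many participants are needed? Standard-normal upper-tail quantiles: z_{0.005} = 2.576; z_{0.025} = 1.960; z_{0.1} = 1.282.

Fisher's z: C = ½·ln((1+r)/(1−r)) = ½·ln(2.7736) = 0.5101.
n = ((z_{α/2} + z_β)/C)² + 3.
(1.960 + 1.282) / 0.5101 = 3.242 / 0.5101 = 6.356.
n = 6.356² + 3 = 40.39 + 3 = 43.4.
Round up.

n = 44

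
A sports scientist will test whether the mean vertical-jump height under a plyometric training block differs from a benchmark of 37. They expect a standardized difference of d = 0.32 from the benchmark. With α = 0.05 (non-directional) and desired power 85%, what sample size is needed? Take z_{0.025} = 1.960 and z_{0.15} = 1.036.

For a one-sample test: n = ((z_{α/2} + z_β) / d)².
z_{α/2} + z_β = 1.960 + 1.036 = 2.996.
n = (2.996 / 0.32)² = 9.362² = 87.66.
Round up.

n = 88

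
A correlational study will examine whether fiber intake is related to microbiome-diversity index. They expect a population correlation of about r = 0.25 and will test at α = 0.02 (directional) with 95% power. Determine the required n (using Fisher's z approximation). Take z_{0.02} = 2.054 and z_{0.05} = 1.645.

Fisher's z: C = ½·ln((1+r)/(1−r)) = ½·ln(1.6667) = 0.2554.
n = ((z_{α} + z_β)/C)² + 3.
(2.054 + 1.645) / 0.2554 = 3.699 / 0.2554 = 14.483.
n = 14.483² + 3 = 209.76 + 3 = 212.8.
Round up.

n = 213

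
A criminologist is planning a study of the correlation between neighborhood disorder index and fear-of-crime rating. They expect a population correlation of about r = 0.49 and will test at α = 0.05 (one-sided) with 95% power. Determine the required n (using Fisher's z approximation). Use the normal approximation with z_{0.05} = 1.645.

n = 41

Fisher's z: C = ½·ln((1+r)/(1−r)) = ½·ln(2.9216) = 0.5361.
n = ((z_{α} + z_β)/C)² + 3.
(1.645 + 1.645) / 0.5361 = 3.290 / 0.5361 = 6.137.
n = 6.137² + 3 = 37.66 + 3 = 40.7.
Round up.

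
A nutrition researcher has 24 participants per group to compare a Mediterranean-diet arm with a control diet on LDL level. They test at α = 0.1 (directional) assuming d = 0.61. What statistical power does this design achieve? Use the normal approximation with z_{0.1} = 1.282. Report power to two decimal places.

power ≈ 0.80

For two equal groups, power = Φ(d·√(n/2) − z_{α}).
d·√(n/2) = 0.61 × √(24/2) = 0.61 × 3.464 = 2.113.
z_β = 2.113 − 1.282 = 0.831.
Power = Φ(0.831) = 0.797.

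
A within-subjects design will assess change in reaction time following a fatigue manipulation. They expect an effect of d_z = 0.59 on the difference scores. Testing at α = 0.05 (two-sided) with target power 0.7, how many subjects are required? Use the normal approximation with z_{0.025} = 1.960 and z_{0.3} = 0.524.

For a paired (one-sample on differences) test: n = ((z_{α/2} + z_β) / d)².
z_{α/2} + z_β = 1.960 + 0.524 = 2.484.
n = (2.484 / 0.59)² = 4.210² = 17.73.
Round up.

n = 18 pairs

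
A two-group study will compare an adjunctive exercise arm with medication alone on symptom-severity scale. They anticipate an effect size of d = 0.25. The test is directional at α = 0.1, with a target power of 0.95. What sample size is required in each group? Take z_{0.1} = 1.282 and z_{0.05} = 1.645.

For two independent groups with equal n: n = 2·((z_{α} + z_β) / d)².
z_{α} + z_β = 1.282 + 1.645 = 2.927.
n = 2 × (2.927 / 0.25)² = 2 × 11.708² = 2 × 137.08 = 274.2.
Round up to the next whole participant.

n = 275 per group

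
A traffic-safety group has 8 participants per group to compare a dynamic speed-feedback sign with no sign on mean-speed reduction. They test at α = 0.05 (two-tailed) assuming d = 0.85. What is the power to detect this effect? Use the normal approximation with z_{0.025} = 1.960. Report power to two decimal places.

For two equal groups, power = Φ(d·√(n/2) − z_{α/2}).
d·√(n/2) = 0.85 × √(8/2) = 0.85 × 2.000 = 1.700.
z_β = 1.700 − 1.960 = -0.260.
Power = Φ(-0.260) = 0.397.

power ≈ 0.40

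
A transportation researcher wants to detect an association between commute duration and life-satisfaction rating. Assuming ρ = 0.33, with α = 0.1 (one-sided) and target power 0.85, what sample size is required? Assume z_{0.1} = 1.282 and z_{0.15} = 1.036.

n = 49

Fisher's z: C = ½·ln((1+r)/(1−r)) = ½·ln(1.9851) = 0.3428.
n = ((z_{α} + z_β)/C)² + 3.
(1.282 + 1.036) / 0.3428 = 2.318 / 0.3428 = 6.762.
n = 6.762² + 3 = 45.72 + 3 = 48.7.
Round up.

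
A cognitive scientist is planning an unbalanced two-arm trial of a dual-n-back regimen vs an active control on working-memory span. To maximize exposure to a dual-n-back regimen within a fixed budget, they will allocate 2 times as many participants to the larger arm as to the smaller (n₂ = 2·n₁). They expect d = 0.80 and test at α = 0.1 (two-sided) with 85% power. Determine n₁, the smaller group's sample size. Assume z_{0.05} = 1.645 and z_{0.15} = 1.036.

With allocation ratio k = n₂/n₁ = 2, Var(x̄₁−x̄₂) = σ²(1/n₁ + 1/(k·n₁)) = σ²·(k+1)/(k·n₁).
So n₁ = (1 + 1/k)·((z_{α/2} + z_β)/d)² = 1.500 × (2.681/0.80)².
n₁ = 1.500 × 11.23 = 16.8.
Round up: n₁ = 17, giving n₂ = 2 × 17 = 34.

n₁ = 17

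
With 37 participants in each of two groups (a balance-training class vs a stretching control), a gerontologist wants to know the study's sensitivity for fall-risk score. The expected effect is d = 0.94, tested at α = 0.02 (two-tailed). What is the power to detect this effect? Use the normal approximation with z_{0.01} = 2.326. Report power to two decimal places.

power ≈ 0.96

For two equal groups, power = Φ(d·√(n/2) − z_{α/2}).
d·√(n/2) = 0.94 × √(37/2) = 0.94 × 4.301 = 4.043.
z_β = 4.043 − 2.326 = 1.717.
Power = Φ(1.717) = 0.957.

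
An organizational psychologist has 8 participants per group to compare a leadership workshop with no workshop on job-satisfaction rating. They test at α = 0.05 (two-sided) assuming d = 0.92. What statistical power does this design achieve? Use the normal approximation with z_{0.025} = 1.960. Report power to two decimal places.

For two equal groups, power = Φ(d·√(n/2) − z_{α/2}).
d·√(n/2) = 0.92 × √(8/2) = 0.92 × 2.000 = 1.840.
z_β = 1.840 − 1.960 = -0.120.
Power = Φ(-0.120) = 0.452.

power ≈ 0.45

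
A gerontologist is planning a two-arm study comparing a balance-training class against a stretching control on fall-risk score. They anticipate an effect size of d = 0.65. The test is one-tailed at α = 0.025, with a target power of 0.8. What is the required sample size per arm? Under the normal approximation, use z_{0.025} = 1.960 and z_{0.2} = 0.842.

n = 38 per group

For two independent groups with equal n: n = 2·((z_{α} + z_β) / d)².
z_{α} + z_β = 1.960 + 0.842 = 2.802.
n = 2 × (2.802 / 0.65)² = 2 × 4.311² = 2 × 18.58 = 37.2.
Round up to the next whole participant.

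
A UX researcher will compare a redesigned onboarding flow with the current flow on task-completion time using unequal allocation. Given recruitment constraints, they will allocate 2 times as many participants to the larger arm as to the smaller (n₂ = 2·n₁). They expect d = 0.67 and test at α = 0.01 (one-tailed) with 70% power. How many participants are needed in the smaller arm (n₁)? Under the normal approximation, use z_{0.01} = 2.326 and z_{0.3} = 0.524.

n₁ = 28

With allocation ratio k = n₂/n₁ = 2, Var(x̄₁−x̄₂) = σ²(1/n₁ + 1/(k·n₁)) = σ²·(k+1)/(k·n₁).
So n₁ = (1 + 1/k)·((z_{α} + z_β)/d)² = 1.500 × (2.850/0.67)².
n₁ = 1.500 × 18.09 = 27.1.
Round up: n₁ = 28, giving n₂ = 2 × 28 = 56.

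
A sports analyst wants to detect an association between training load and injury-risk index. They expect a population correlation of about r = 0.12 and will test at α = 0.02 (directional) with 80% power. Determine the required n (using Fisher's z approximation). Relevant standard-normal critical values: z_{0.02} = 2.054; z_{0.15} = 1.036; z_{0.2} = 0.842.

Fisher's z: C = ½·ln((1+r)/(1−r)) = ½·ln(1.2727) = 0.1206.
n = ((z_{α} + z_β)/C)² + 3.
(2.054 + 0.842) / 0.1206 = 2.896 / 0.1206 = 24.013.
n = 24.013² + 3 = 576.64 + 3 = 579.6.
Round up.

n = 580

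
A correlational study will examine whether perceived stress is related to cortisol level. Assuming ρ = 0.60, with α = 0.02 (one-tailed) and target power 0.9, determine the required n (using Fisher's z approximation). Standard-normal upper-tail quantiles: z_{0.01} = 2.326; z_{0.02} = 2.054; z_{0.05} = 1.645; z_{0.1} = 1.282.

n = 27

Fisher's z: C = ½·ln((1+r)/(1−r)) = ½·ln(4.0000) = 0.6931.
n = ((z_{α} + z_β)/C)² + 3.
(2.054 + 1.282) / 0.6931 = 3.336 / 0.6931 = 4.813.
n = 4.813² + 3 = 23.17 + 3 = 26.2.
Round up.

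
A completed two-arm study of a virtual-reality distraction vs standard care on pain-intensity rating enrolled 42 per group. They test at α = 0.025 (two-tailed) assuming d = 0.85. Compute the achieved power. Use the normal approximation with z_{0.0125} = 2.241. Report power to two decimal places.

power ≈ 0.95

For two equal groups, power = Φ(d·√(n/2) − z_{α/2}).
d·√(n/2) = 0.85 × √(42/2) = 0.85 × 4.583 = 3.895.
z_β = 3.895 − 2.241 = 1.654.
Power = Φ(1.654) = 0.951.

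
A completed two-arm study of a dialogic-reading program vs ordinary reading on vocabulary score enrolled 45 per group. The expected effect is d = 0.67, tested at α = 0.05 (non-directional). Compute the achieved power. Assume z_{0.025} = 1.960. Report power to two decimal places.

power ≈ 0.89

For two equal groups, power = Φ(d·√(n/2) − z_{α/2}).
d·√(n/2) = 0.67 × √(45/2) = 0.67 × 4.743 = 3.178.
z_β = 3.178 − 1.960 = 1.218.
Power = Φ(1.218) = 0.888.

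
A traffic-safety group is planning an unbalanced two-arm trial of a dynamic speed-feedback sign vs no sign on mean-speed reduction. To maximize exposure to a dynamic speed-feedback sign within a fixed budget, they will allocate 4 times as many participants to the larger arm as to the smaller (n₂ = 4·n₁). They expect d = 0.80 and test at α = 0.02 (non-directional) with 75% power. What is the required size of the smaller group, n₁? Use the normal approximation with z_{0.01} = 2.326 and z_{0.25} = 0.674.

n₁ = 18

With allocation ratio k = n₂/n₁ = 4, Var(x̄₁−x̄₂) = σ²(1/n₁ + 1/(k·n₁)) = σ²·(k+1)/(k·n₁).
So n₁ = (1 + 1/k)·((z_{α/2} + z_β)/d)² = 1.250 × (3.000/0.80)².
n₁ = 1.250 × 14.06 = 17.6.
Round up: n₁ = 18, giving n₂ = 4 × 18 = 72.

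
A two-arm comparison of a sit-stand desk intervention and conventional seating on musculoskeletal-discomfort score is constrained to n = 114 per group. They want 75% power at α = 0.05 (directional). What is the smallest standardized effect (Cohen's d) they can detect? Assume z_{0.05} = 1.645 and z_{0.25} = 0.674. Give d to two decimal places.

d_min ≈ 0.31

For two independent groups of n = 114 each: d_min = (z_{α} + z_β)·√(2/n).
z-sum = 1.645 + 0.674 = 2.319.
d_min = 2.319 × √(2/114) = 2.319 × 0.1325 = 0.307.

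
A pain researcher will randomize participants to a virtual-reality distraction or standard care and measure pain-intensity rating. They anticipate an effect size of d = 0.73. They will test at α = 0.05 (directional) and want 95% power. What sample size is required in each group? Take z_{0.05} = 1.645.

For two independent groups with equal n: n = 2·((z_{α} + z_β) / d)².
z_{α} + z_β = 1.645 + 1.645 = 3.290.
n = 2 × (3.290 / 0.73)² = 2 × 4.507² = 2 × 20.31 = 40.6.
Round up to the next whole participant.

n = 41 per group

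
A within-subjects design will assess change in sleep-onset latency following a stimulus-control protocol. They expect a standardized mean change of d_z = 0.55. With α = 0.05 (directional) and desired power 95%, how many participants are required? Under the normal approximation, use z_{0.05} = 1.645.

n = 36 pairs

For a paired (one-sample on differences) test: n = ((z_{α} + z_β) / d)².
z_{α} + z_β = 1.645 + 1.645 = 3.290.
n = (3.290 / 0.55)² = 5.982² = 35.78.
Round up.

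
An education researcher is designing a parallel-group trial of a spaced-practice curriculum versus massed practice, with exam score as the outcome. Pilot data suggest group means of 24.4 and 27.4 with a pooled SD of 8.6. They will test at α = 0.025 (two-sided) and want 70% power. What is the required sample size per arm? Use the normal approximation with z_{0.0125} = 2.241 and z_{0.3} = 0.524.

Cohen's d = |M₁ − M₂| / SD_pooled = |24.4 − 27.4| / 8.6 = 3.0 / 8.6 = 0.349.
For two independent groups with equal n: n = 2·((z_{α/2} + z_β) / d)².
z_{α/2} + z_β = 2.241 + 0.524 = 2.765.
n = 2 × (2.765 / 0.349)² = 2 × 7.923² = 2 × 62.77 = 125.5.
Round up to the next whole participant.

n = 126 per group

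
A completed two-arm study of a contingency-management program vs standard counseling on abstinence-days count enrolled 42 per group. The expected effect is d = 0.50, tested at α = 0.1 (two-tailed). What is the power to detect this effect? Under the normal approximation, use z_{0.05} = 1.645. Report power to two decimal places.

power ≈ 0.74

For two equal groups, power = Φ(d·√(n/2) − z_{α/2}).
d·√(n/2) = 0.50 × √(42/2) = 0.50 × 4.583 = 2.291.
z_β = 2.291 − 1.645 = 0.646.
Power = Φ(0.646) = 0.741.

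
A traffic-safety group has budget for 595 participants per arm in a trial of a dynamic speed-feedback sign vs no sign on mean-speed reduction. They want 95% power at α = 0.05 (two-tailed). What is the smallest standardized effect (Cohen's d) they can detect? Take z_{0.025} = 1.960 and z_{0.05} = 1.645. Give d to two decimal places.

For two independent groups of n = 595 each: d_min = (z_{α/2} + z_β)·√(2/n).
z-sum = 1.960 + 1.645 = 3.605.
d_min = 3.605 × √(2/595) = 3.605 × 0.0580 = 0.209.

d_min ≈ 0.21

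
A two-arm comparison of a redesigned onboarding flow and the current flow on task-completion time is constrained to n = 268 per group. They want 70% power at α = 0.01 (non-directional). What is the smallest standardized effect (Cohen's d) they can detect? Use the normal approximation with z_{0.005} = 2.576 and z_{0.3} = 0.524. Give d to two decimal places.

d_min ≈ 0.27

For two independent groups of n = 268 each: d_min = (z_{α/2} + z_β)·√(2/n).
z-sum = 2.576 + 0.524 = 3.100.
d_min = 3.100 × √(2/268) = 3.100 × 0.0864 = 0.268.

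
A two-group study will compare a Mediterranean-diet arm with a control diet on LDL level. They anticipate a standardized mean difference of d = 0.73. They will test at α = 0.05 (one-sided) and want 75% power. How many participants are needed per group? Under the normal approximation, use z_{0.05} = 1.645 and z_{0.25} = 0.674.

For two independent groups with equal n: n = 2·((z_{α} + z_β) / d)².
z_{α} + z_β = 1.645 + 0.674 = 2.319.
n = 2 × (2.319 / 0.73)² = 2 × 3.177² = 2 × 10.09 = 20.2.
Round up to the next whole participant.

n = 21 per group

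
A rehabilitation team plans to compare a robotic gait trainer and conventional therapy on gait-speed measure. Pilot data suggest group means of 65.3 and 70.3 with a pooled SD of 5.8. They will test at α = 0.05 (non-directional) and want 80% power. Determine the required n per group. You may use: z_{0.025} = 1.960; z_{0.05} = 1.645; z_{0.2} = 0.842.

n = 22 per group

Cohen's d = |M₁ − M₂| / SD_pooled = |65.3 − 70.3| / 5.8 = 5.0 / 5.8 = 0.862.
For two independent groups with equal n: n = 2·((z_{α/2} + z_β) / d)².
z_{α/2} + z_β = 1.960 + 0.842 = 2.802.
n = 2 × (2.802 / 0.862)² = 2 × 3.251² = 2 × 10.57 = 21.1.
Round up to the next whole participant.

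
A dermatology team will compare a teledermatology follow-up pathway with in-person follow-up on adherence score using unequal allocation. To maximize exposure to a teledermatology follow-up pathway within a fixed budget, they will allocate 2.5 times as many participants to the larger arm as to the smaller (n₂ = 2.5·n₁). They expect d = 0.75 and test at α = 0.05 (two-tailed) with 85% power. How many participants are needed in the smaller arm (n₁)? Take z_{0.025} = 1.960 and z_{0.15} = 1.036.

With allocation ratio k = n₂/n₁ = 2.5, Var(x̄₁−x̄₂) = σ²(1/n₁ + 1/(k·n₁)) = σ²·(k+1)/(k·n₁).
So n₁ = (1 + 1/k)·((z_{α/2} + z_β)/d)² = 1.400 × (2.996/0.75)².
n₁ = 1.400 × 15.96 = 22.3.
Round up: n₁ = 23, giving n₂ = ⌈2.5 × 23⌉ = ⌈57.5⌉ = 58.

n₁ = 23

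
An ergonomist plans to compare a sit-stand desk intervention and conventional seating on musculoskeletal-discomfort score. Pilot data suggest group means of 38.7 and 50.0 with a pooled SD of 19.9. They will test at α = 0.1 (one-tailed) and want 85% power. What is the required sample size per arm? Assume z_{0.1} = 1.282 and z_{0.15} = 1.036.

Cohen's d = |M₁ − M₂| / SD_pooled = |38.7 − 50.0| / 19.9 = 11.3 / 19.9 = 0.568.
For two independent groups with equal n: n = 2·((z_{α} + z_β) / d)².
z_{α} + z_β = 1.282 + 1.036 = 2.318.
n = 2 × (2.318 / 0.568)² = 2 × 4.081² = 2 × 16.65 = 33.3.
Round up to the next whole participant.

n = 34 per group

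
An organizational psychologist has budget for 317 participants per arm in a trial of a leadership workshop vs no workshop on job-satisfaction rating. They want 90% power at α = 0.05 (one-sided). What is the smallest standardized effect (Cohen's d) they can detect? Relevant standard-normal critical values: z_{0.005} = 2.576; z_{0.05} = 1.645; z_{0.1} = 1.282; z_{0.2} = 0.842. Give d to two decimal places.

For two independent groups of n = 317 each: d_min = (z_{α} + z_β)·√(2/n).
z-sum = 1.645 + 1.282 = 2.927.
d_min = 2.927 × √(2/317) = 2.927 × 0.0794 = 0.232.

d_min ≈ 0.23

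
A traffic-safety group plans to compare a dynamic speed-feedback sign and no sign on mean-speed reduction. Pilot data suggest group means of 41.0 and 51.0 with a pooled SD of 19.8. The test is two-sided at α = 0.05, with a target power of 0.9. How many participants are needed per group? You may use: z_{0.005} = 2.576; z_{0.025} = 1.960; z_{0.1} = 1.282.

n = 83 per group

Cohen's d = |M₁ − M₂| / SD_pooled = |41.0 − 51.0| / 19.8 = 10.0 / 19.8 = 0.505.
For two independent groups with equal n: n = 2·((z_{α/2} + z_β) / d)².
z_{α/2} + z_β = 1.960 + 1.282 = 3.242.
n = 2 × (3.242 / 0.505)² = 2 × 6.420² = 2 × 41.21 = 82.4.
Round up to the next whole participant.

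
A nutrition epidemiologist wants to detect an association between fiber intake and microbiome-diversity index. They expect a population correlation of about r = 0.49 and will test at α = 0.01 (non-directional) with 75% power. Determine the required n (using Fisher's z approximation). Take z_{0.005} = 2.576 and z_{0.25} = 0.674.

Fisher's z: C = ½·ln((1+r)/(1−r)) = ½·ln(2.9216) = 0.5361.
n = ((z_{α/2} + z_β)/C)² + 3.
(2.576 + 0.674) / 0.5361 = 3.250 / 0.5361 = 6.062.
n = 6.062² + 3 = 36.75 + 3 = 39.8.
Round up.

n = 40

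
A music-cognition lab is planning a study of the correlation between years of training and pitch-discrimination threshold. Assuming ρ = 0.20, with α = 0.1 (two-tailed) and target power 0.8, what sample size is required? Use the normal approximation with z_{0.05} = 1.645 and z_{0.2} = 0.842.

n = 154

Fisher's z: C = ½·ln((1+r)/(1−r)) = ½·ln(1.5000) = 0.2027.
n = ((z_{α/2} + z_β)/C)² + 3.
(1.645 + 0.842) / 0.2027 = 2.487 / 0.2027 = 12.269.
n = 12.269² + 3 = 150.54 + 3 = 153.5.
Round up.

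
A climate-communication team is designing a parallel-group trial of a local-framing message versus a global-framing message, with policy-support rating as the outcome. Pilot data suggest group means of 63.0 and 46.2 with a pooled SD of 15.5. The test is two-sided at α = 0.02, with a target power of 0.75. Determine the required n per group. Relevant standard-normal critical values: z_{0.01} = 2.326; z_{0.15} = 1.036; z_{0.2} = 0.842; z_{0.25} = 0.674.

n = 16 per group

Cohen's d = |M₁ − M₂| / SD_pooled = |63.0 − 46.2| / 15.5 = 16.8 / 15.5 = 1.084.
For two independent groups with equal n: n = 2·((z_{α/2} + z_β) / d)².
z_{α/2} + z_β = 2.326 + 0.674 = 3.000.
n = 2 × (3.000 / 1.084)² = 2 × 2.768² = 2 × 7.66 = 15.3.
Round up to the next whole participant.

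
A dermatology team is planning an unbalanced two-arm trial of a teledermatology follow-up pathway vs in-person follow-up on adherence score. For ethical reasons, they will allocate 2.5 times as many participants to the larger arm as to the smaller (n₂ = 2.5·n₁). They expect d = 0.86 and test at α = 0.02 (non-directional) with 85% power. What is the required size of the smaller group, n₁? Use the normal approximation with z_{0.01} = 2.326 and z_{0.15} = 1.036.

With allocation ratio k = n₂/n₁ = 2.5, Var(x̄₁−x̄₂) = σ²(1/n₁ + 1/(k·n₁)) = σ²·(k+1)/(k·n₁).
So n₁ = (1 + 1/k)·((z_{α/2} + z_β)/d)² = 1.400 × (3.362/0.86)².
n₁ = 1.400 × 15.28 = 21.4.
Round up: n₁ = 22, giving n₂ = 2.5 × 22 = 55.

n₁ = 22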